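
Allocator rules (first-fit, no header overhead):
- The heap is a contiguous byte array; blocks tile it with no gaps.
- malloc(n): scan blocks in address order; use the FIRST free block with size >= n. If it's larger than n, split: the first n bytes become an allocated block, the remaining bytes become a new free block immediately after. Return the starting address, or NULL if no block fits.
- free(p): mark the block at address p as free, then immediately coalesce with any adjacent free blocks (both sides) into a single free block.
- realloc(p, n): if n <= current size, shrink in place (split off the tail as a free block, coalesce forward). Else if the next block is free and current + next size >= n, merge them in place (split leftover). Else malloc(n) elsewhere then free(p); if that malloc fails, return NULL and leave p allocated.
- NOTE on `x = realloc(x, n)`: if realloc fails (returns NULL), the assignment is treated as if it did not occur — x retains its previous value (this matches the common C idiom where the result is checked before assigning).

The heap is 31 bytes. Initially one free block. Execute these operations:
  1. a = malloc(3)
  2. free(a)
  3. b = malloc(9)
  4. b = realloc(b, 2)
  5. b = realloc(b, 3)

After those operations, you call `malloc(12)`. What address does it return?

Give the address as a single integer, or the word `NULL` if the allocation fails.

Op 1: a = malloc(3) -> a = 0; heap: [0-2 ALLOC][3-30 FREE]
Op 2: free(a) -> (freed a); heap: [0-30 FREE]
Op 3: b = malloc(9) -> b = 0; heap: [0-8 ALLOC][9-30 FREE]
Op 4: b = realloc(b, 2) -> b = 0; heap: [0-1 ALLOC][2-30 FREE]
Op 5: b = realloc(b, 3) -> b = 0; heap: [0-2 ALLOC][3-30 FREE]
malloc(12): first-fit scan over [0-2 ALLOC][3-30 FREE] -> 3

Answer: 3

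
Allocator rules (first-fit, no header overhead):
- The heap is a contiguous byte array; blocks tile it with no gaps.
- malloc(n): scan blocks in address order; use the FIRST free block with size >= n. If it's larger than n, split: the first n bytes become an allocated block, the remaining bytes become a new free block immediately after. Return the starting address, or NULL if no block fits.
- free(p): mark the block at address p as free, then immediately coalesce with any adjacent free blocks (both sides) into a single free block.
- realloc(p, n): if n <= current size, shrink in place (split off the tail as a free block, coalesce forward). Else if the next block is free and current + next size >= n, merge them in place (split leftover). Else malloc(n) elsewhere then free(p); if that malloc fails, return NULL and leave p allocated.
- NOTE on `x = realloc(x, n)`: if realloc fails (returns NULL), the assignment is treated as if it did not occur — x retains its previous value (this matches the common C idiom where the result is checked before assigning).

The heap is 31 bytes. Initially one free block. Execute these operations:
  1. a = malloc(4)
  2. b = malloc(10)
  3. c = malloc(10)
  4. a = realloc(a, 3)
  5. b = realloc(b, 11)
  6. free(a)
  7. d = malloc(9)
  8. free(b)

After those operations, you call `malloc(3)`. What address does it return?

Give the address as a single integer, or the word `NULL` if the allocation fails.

Answer: 0

Derivation:
Op 1: a = malloc(4) -> a = 0; heap: [0-3 ALLOC][4-30 FREE]
Op 2: b = malloc(10) -> b = 4; heap: [0-3 ALLOC][4-13 ALLOC][14-30 FREE]
Op 3: c = malloc(10) -> c = 14; heap: [0-3 ALLOC][4-13 ALLOC][14-23 ALLOC][24-30 FREE]
Op 4: a = realloc(a, 3) -> a = 0; heap: [0-2 ALLOC][3-3 FREE][4-13 ALLOC][14-23 ALLOC][24-30 FREE]
Op 5: b = realloc(b, 11) -> NULL (b unchanged); heap: [0-2 ALLOC][3-3 FREE][4-13 ALLOC][14-23 ALLOC][24-30 FREE]
Op 6: free(a) -> (freed a); heap: [0-3 FREE][4-13 ALLOC][14-23 ALLOC][24-30 FREE]
Op 7: d = malloc(9) -> d = NULL; heap: [0-3 FREE][4-13 ALLOC][14-23 ALLOC][24-30 FREE]
Op 8: free(b) -> (freed b); heap: [0-13 FREE][14-23 ALLOC][24-30 FREE]
malloc(3): first-fit scan over [0-13 FREE][14-23 ALLOC][24-30 FREE] -> 0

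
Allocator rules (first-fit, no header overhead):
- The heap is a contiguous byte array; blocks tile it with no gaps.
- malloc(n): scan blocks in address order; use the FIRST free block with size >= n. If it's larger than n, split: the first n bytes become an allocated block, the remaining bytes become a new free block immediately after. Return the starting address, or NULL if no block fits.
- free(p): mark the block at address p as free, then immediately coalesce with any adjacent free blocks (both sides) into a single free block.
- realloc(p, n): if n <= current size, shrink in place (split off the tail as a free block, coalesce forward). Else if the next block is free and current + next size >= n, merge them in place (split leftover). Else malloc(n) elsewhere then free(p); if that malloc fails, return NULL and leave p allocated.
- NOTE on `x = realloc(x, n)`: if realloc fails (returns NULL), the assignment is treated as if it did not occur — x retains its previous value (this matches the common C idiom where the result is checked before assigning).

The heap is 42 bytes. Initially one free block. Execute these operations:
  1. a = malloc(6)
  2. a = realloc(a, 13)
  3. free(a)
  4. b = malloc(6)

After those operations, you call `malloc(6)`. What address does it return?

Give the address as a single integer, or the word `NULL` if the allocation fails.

Op 1: a = malloc(6) -> a = 0; heap: [0-5 ALLOC][6-41 FREE]
Op 2: a = realloc(a, 13) -> a = 0; heap: [0-12 ALLOC][13-41 FREE]
Op 3: free(a) -> (freed a); heap: [0-41 FREE]
Op 4: b = malloc(6) -> b = 0; heap: [0-5 ALLOC][6-41 FREE]
malloc(6): first-fit scan over [0-5 ALLOC][6-41 FREE] -> 6

Answer: 6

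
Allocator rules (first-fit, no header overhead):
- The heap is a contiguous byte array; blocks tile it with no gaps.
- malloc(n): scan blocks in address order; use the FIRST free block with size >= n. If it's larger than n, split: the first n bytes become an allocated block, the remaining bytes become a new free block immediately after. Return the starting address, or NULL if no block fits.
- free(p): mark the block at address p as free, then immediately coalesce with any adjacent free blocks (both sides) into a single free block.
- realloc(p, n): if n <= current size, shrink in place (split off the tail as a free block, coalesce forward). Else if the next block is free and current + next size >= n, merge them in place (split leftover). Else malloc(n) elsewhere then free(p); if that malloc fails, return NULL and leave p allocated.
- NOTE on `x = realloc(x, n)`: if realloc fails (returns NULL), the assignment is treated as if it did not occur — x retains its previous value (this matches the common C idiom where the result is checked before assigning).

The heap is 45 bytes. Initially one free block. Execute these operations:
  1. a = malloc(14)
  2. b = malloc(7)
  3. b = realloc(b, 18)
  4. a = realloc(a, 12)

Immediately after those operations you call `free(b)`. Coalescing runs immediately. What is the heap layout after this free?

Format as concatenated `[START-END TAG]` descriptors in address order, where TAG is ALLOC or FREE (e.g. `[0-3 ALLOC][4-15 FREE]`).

Op 1: a = malloc(14) -> a = 0; heap: [0-13 ALLOC][14-44 FREE]
Op 2: b = malloc(7) -> b = 14; heap: [0-13 ALLOC][14-20 ALLOC][21-44 FREE]
Op 3: b = realloc(b, 18) -> b = 14; heap: [0-13 ALLOC][14-31 ALLOC][32-44 FREE]
Op 4: a = realloc(a, 12) -> a = 0; heap: [0-11 ALLOC][12-13 FREE][14-31 ALLOC][32-44 FREE]
free(b): b = 14 -> block [14-31 ALLOC]; mark free, coalesce with adjacent free neighbors -> [0-11 ALLOC][12-44 FREE]

Answer: [0-11 ALLOC][12-44 FREE]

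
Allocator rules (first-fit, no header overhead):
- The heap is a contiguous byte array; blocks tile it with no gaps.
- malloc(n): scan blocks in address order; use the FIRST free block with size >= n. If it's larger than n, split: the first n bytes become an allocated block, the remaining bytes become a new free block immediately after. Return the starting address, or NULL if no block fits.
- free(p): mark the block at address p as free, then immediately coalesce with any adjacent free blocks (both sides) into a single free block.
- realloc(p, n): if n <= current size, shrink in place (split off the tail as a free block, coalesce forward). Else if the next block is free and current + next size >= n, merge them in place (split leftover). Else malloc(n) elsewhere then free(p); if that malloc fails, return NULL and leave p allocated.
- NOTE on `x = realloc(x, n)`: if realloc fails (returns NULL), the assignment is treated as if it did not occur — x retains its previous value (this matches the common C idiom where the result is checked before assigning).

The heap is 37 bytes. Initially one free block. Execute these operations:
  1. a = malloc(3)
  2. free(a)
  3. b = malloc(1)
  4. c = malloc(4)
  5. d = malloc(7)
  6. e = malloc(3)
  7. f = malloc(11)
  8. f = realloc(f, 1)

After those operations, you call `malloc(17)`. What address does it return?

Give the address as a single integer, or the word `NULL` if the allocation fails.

Op 1: a = malloc(3) -> a = 0; heap: [0-2 ALLOC][3-36 FREE]
Op 2: free(a) -> (freed a); heap: [0-36 FREE]
Op 3: b = malloc(1) -> b = 0; heap: [0-0 ALLOC][1-36 FREE]
Op 4: c = malloc(4) -> c = 1; heap: [0-0 ALLOC][1-4 ALLOC][5-36 FREE]
Op 5: d = malloc(7) -> d = 5; heap: [0-0 ALLOC][1-4 ALLOC][5-11 ALLOC][12-36 FREE]
Op 6: e = malloc(3) -> e = 12; heap: [0-0 ALLOC][1-4 ALLOC][5-11 ALLOC][12-14 ALLOC][15-36 FREE]
Op 7: f = malloc(11) -> f = 15; heap: [0-0 ALLOC][1-4 ALLOC][5-11 ALLOC][12-14 ALLOC][15-25 ALLOC][26-36 FREE]
Op 8: f = realloc(f, 1) -> f = 15; heap: [0-0 ALLOC][1-4 ALLOC][5-11 ALLOC][12-14 ALLOC][15-15 ALLOC][16-36 FREE]
malloc(17): first-fit scan over [0-0 ALLOC][1-4 ALLOC][5-11 ALLOC][12-14 ALLOC][15-15 ALLOC][16-36 FREE] -> 16

Answer: 16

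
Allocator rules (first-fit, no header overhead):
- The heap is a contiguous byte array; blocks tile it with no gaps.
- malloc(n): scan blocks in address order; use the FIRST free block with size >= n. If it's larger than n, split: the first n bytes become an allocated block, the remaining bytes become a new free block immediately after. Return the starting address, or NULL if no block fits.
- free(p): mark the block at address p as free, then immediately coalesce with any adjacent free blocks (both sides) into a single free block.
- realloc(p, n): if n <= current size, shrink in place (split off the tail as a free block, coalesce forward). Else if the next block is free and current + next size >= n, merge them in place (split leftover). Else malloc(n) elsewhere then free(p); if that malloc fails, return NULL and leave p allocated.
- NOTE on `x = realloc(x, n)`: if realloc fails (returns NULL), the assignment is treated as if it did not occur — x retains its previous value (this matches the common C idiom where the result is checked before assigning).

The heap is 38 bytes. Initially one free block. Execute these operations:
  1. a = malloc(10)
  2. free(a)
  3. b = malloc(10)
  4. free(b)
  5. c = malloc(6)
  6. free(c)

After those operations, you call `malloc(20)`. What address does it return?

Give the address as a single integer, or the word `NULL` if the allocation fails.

Op 1: a = malloc(10) -> a = 0; heap: [0-9 ALLOC][10-37 FREE]
Op 2: free(a) -> (freed a); heap: [0-37 FREE]
Op 3: b = malloc(10) -> b = 0; heap: [0-9 ALLOC][10-37 FREE]
Op 4: free(b) -> (freed b); heap: [0-37 FREE]
Op 5: c = malloc(6) -> c = 0; heap: [0-5 ALLOC][6-37 FREE]
Op 6: free(c) -> (freed c); heap: [0-37 FREE]
malloc(20): first-fit scan over [0-37 FREE] -> 0

Answer: 0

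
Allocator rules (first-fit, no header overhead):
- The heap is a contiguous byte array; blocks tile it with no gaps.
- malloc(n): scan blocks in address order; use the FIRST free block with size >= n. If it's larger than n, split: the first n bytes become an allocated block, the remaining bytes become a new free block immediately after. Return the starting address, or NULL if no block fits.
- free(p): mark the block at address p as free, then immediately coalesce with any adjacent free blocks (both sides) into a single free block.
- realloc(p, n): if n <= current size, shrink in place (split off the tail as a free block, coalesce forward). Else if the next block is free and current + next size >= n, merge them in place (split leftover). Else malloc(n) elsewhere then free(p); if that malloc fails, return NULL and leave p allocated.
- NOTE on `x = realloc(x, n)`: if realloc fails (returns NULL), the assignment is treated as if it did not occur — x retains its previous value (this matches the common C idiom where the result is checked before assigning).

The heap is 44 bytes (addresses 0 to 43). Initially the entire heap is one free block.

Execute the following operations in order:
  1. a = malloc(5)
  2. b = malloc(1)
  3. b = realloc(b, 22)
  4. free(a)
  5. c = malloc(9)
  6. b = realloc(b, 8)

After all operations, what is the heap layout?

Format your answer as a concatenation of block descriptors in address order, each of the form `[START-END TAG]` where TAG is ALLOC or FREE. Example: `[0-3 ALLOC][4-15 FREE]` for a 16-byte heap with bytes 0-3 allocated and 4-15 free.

Answer: [0-4 FREE][5-12 ALLOC][13-26 FREE][27-35 ALLOC][36-43 FREE]

Derivation:
Op 1: a = malloc(5) -> a = 0; heap: [0-4 ALLOC][5-43 FREE]
Op 2: b = malloc(1) -> b = 5; heap: [0-4 ALLOC][5-5 ALLOC][6-43 FREE]
Op 3: b = realloc(b, 22) -> b = 5; heap: [0-4 ALLOC][5-26 ALLOC][27-43 FREE]
Op 4: free(a) -> (freed a); heap: [0-4 FREE][5-26 ALLOC][27-43 FREE]
Op 5: c = malloc(9) -> c = 27; heap: [0-4 FREE][5-26 ALLOC][27-35 ALLOC][36-43 FREE]
Op 6: b = realloc(b, 8) -> b = 5; heap: [0-4 FREE][5-12 ALLOC][13-26 FREE][27-35 ALLOC][36-43 FREE]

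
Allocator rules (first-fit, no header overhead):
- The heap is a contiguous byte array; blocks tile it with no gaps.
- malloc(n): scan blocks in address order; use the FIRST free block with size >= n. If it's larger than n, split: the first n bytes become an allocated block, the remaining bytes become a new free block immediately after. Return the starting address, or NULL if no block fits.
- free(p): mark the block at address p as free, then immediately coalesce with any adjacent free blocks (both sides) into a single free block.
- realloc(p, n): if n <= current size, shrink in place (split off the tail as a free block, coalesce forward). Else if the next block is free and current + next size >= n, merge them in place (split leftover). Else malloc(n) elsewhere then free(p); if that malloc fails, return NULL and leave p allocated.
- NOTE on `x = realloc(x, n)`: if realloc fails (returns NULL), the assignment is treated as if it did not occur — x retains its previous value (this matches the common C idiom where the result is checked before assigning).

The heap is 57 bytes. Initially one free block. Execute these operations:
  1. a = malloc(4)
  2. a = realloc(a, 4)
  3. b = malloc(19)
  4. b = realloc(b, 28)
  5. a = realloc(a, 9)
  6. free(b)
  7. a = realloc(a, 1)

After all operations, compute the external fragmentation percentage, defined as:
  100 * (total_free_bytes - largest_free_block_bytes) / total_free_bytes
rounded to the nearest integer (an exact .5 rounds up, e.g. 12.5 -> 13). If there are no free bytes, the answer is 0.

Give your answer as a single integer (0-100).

Answer: 43

Derivation:
Op 1: a = malloc(4) -> a = 0; heap: [0-3 ALLOC][4-56 FREE]
Op 2: a = realloc(a, 4) -> a = 0; heap: [0-3 ALLOC][4-56 FREE]
Op 3: b = malloc(19) -> b = 4; heap: [0-3 ALLOC][4-22 ALLOC][23-56 FREE]
Op 4: b = realloc(b, 28) -> b = 4; heap: [0-3 ALLOC][4-31 ALLOC][32-56 FREE]
Op 5: a = realloc(a, 9) -> a = 32; heap: [0-3 FREE][4-31 ALLOC][32-40 ALLOC][41-56 FREE]
Op 6: free(b) -> (freed b); heap: [0-31 FREE][32-40 ALLOC][41-56 FREE]
Op 7: a = realloc(a, 1) -> a = 32; heap: [0-31 FREE][32-32 ALLOC][33-56 FREE]
Free blocks: [32 24] total_free=56 largest=32 -> 100*(56-32)/56 = 2400/56 ≈ 42.857 -> rounds to 43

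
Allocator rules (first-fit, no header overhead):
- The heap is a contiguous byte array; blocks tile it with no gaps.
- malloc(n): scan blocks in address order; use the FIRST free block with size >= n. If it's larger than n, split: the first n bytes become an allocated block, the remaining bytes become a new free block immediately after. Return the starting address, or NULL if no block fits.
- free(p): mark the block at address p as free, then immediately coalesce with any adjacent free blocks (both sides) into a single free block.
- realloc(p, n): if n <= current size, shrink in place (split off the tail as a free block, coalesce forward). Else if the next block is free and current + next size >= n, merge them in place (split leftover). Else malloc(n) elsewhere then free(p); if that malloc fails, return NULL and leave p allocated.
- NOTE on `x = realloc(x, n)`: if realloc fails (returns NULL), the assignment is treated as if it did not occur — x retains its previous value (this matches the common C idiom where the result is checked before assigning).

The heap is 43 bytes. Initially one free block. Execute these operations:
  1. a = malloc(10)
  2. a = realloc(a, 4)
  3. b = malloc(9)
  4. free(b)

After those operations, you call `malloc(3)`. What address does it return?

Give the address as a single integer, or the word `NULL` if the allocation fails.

Op 1: a = malloc(10) -> a = 0; heap: [0-9 ALLOC][10-42 FREE]
Op 2: a = realloc(a, 4) -> a = 0; heap: [0-3 ALLOC][4-42 FREE]
Op 3: b = malloc(9) -> b = 4; heap: [0-3 ALLOC][4-12 ALLOC][13-42 FREE]
Op 4: free(b) -> (freed b); heap: [0-3 ALLOC][4-42 FREE]
malloc(3): first-fit scan over [0-3 ALLOC][4-42 FREE] -> 4

Answer: 4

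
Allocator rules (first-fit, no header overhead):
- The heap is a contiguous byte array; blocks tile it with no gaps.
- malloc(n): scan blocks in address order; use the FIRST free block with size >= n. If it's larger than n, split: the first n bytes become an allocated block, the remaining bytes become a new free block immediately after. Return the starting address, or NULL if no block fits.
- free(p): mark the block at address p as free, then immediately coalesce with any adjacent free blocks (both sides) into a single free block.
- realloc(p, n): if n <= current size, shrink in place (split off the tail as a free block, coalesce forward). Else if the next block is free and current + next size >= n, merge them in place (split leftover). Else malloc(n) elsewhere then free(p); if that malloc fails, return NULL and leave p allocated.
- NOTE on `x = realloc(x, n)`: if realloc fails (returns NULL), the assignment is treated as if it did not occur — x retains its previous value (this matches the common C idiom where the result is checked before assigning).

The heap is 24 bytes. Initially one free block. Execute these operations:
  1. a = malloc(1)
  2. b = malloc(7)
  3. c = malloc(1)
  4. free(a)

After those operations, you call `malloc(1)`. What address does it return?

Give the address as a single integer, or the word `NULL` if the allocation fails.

Answer: 0

Derivation:
Op 1: a = malloc(1) -> a = 0; heap: [0-0 ALLOC][1-23 FREE]
Op 2: b = malloc(7) -> b = 1; heap: [0-0 ALLOC][1-7 ALLOC][8-23 FREE]
Op 3: c = malloc(1) -> c = 8; heap: [0-0 ALLOC][1-7 ALLOC][8-8 ALLOC][9-23 FREE]
Op 4: free(a) -> (freed a); heap: [0-0 FREE][1-7 ALLOC][8-8 ALLOC][9-23 FREE]
malloc(1): first-fit scan over [0-0 FREE][1-7 ALLOC][8-8 ALLOC][9-23 FREE] -> 0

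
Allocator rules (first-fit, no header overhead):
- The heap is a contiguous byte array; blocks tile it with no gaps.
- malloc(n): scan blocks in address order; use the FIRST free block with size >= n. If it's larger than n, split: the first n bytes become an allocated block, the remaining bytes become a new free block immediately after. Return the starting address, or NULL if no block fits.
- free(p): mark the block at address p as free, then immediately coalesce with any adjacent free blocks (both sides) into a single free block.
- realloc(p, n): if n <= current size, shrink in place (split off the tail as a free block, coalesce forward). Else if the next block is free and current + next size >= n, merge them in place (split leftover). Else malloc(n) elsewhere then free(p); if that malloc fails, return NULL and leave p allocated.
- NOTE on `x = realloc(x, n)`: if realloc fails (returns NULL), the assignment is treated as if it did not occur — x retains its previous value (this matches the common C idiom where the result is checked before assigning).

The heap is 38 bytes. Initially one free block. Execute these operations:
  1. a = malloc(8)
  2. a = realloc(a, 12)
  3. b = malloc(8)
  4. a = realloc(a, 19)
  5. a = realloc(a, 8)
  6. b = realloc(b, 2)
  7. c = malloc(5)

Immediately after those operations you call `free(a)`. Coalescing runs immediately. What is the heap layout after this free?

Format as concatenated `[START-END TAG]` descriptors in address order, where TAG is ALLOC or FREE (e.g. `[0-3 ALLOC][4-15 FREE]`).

Answer: [0-11 FREE][12-13 ALLOC][14-18 ALLOC][19-37 FREE]

Derivation:
Op 1: a = malloc(8) -> a = 0; heap: [0-7 ALLOC][8-37 FREE]
Op 2: a = realloc(a, 12) -> a = 0; heap: [0-11 ALLOC][12-37 FREE]
Op 3: b = malloc(8) -> b = 12; heap: [0-11 ALLOC][12-19 ALLOC][20-37 FREE]
Op 4: a = realloc(a, 19) -> NULL (a unchanged); heap: [0-11 ALLOC][12-19 ALLOC][20-37 FREE]
Op 5: a = realloc(a, 8) -> a = 0; heap: [0-7 ALLOC][8-11 FREE][12-19 ALLOC][20-37 FREE]
Op 6: b = realloc(b, 2) -> b = 12; heap: [0-7 ALLOC][8-11 FREE][12-13 ALLOC][14-37 FREE]
Op 7: c = malloc(5) -> c = 14; heap: [0-7 ALLOC][8-11 FREE][12-13 ALLOC][14-18 ALLOC][19-37 FREE]
free(a): a = 0 -> block [0-7 ALLOC]; mark free, coalesce with adjacent free neighbors -> [0-11 FREE][12-13 ALLOC][14-18 ALLOC][19-37 FREE]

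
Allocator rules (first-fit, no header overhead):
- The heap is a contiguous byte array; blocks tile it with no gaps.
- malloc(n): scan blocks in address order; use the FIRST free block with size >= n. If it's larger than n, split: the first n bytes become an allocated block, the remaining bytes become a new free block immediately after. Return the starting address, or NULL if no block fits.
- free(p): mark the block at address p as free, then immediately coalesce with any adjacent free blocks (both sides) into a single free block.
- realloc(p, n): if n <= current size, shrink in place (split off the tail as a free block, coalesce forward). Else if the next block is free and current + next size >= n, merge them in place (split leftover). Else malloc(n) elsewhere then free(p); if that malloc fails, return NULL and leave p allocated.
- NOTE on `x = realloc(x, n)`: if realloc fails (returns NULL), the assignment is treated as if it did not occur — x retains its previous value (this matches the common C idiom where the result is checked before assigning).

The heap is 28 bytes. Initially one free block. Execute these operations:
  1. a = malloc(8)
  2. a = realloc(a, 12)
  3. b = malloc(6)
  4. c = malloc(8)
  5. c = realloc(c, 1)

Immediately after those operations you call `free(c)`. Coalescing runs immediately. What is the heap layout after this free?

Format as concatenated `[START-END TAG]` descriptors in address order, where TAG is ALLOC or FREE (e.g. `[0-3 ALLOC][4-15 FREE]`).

Op 1: a = malloc(8) -> a = 0; heap: [0-7 ALLOC][8-27 FREE]
Op 2: a = realloc(a, 12) -> a = 0; heap: [0-11 ALLOC][12-27 FREE]
Op 3: b = malloc(6) -> b = 12; heap: [0-11 ALLOC][12-17 ALLOC][18-27 FREE]
Op 4: c = malloc(8) -> c = 18; heap: [0-11 ALLOC][12-17 ALLOC][18-25 ALLOC][26-27 FREE]
Op 5: c = realloc(c, 1) -> c = 18; heap: [0-11 ALLOC][12-17 ALLOC][18-18 ALLOC][19-27 FREE]
free(c): c = 18 -> block [18-18 ALLOC]; mark free, coalesce with adjacent free neighbors -> [0-11 ALLOC][12-17 ALLOC][18-27 FREE]

Answer: [0-11 ALLOC][12-17 ALLOC][18-27 FREE]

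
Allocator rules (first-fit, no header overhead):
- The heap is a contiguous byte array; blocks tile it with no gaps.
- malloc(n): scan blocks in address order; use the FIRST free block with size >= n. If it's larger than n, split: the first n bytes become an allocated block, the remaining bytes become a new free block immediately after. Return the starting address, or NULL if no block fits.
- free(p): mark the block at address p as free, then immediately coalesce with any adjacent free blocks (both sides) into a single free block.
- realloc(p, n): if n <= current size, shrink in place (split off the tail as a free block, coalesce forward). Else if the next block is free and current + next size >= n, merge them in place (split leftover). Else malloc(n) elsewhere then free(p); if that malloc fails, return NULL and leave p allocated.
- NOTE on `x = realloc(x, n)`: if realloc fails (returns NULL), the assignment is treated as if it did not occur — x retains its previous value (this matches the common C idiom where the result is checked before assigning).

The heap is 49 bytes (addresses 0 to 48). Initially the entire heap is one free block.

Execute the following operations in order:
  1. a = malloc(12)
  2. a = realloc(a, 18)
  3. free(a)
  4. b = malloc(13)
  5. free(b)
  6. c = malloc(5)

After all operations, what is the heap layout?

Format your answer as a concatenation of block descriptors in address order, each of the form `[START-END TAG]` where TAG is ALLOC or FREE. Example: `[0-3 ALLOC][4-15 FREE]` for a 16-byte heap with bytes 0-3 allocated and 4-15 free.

Answer: [0-4 ALLOC][5-48 FREE]

Derivation:
Op 1: a = malloc(12) -> a = 0; heap: [0-11 ALLOC][12-48 FREE]
Op 2: a = realloc(a, 18) -> a = 0; heap: [0-17 ALLOC][18-48 FREE]
Op 3: free(a) -> (freed a); heap: [0-48 FREE]
Op 4: b = malloc(13) -> b = 0; heap: [0-12 ALLOC][13-48 FREE]
Op 5: free(b) -> (freed b); heap: [0-48 FREE]
Op 6: c = malloc(5) -> c = 0; heap: [0-4 ALLOC][5-48 FREE]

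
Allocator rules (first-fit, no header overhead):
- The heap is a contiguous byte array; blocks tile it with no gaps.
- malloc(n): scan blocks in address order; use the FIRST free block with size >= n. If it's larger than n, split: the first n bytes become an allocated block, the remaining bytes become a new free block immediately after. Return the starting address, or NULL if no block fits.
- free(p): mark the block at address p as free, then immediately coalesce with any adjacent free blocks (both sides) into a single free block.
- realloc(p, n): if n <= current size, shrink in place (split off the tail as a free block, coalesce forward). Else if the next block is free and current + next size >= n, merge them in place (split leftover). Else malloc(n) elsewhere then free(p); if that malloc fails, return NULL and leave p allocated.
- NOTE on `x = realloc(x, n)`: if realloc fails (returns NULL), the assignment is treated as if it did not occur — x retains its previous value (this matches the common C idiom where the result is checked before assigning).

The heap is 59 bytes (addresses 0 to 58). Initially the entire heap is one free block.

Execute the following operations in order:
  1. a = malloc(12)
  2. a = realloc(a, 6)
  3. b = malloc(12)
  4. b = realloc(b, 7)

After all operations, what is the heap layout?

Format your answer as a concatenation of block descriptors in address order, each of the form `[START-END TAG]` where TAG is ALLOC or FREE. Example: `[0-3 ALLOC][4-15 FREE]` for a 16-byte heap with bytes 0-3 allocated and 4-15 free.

Op 1: a = malloc(12) -> a = 0; heap: [0-11 ALLOC][12-58 FREE]
Op 2: a = realloc(a, 6) -> a = 0; heap: [0-5 ALLOC][6-58 FREE]
Op 3: b = malloc(12) -> b = 6; heap: [0-5 ALLOC][6-17 ALLOC][18-58 FREE]
Op 4: b = realloc(b, 7) -> b = 6; heap: [0-5 ALLOC][6-12 ALLOC][13-58 FREE]

Answer: [0-5 ALLOC][6-12 ALLOC][13-58 FREE]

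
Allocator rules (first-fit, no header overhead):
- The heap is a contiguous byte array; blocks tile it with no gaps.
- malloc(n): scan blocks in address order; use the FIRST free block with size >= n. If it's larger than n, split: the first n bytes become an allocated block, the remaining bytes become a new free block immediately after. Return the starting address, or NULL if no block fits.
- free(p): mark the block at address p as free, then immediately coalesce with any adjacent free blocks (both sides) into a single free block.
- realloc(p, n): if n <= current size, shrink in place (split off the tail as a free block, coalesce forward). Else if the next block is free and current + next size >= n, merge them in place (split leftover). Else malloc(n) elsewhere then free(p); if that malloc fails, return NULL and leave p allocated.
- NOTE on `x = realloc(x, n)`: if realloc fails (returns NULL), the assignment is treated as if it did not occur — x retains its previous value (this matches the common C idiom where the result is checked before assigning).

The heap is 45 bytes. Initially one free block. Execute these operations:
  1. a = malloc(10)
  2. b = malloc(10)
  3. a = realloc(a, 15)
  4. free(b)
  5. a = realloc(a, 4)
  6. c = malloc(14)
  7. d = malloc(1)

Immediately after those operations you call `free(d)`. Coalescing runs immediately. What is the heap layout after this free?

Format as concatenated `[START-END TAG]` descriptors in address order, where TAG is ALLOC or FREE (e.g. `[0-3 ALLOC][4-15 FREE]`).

Answer: [0-13 ALLOC][14-19 FREE][20-23 ALLOC][24-44 FREE]

Derivation:
Op 1: a = malloc(10) -> a = 0; heap: [0-9 ALLOC][10-44 FREE]
Op 2: b = malloc(10) -> b = 10; heap: [0-9 ALLOC][10-19 ALLOC][20-44 FREE]
Op 3: a = realloc(a, 15) -> a = 20; heap: [0-9 FREE][10-19 ALLOC][20-34 ALLOC][35-44 FREE]
Op 4: free(b) -> (freed b); heap: [0-19 FREE][20-34 ALLOC][35-44 FREE]
Op 5: a = realloc(a, 4) -> a = 20; heap: [0-19 FREE][20-23 ALLOC][24-44 FREE]
Op 6: c = malloc(14) -> c = 0; heap: [0-13 ALLOC][14-19 FREE][20-23 ALLOC][24-44 FREE]
Op 7: d = malloc(1) -> d = 14; heap: [0-13 ALLOC][14-14 ALLOC][15-19 FREE][20-23 ALLOC][24-44 FREE]
free(d): d = 14 -> block [14-14 ALLOC]; mark free, coalesce with adjacent free neighbors -> [0-13 ALLOC][14-19 FREE][20-23 ALLOC][24-44 FREE]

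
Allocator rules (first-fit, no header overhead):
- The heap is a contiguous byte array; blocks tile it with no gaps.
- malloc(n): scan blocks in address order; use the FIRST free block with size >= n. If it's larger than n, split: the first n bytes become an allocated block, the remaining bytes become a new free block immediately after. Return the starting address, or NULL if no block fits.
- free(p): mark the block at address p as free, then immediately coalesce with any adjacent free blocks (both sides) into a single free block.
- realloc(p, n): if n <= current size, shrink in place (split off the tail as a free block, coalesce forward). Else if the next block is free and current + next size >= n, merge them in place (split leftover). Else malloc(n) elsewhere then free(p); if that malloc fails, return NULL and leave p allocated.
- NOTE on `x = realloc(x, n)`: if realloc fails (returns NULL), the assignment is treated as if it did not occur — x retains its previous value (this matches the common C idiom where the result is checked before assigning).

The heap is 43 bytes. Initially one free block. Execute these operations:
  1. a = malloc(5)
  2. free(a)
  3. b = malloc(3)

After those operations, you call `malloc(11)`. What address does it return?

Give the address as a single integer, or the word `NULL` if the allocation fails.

Answer: 3

Derivation:
Op 1: a = malloc(5) -> a = 0; heap: [0-4 ALLOC][5-42 FREE]
Op 2: free(a) -> (freed a); heap: [0-42 FREE]
Op 3: b = malloc(3) -> b = 0; heap: [0-2 ALLOC][3-42 FREE]
malloc(11): first-fit scan over [0-2 ALLOC][3-42 FREE] -> 3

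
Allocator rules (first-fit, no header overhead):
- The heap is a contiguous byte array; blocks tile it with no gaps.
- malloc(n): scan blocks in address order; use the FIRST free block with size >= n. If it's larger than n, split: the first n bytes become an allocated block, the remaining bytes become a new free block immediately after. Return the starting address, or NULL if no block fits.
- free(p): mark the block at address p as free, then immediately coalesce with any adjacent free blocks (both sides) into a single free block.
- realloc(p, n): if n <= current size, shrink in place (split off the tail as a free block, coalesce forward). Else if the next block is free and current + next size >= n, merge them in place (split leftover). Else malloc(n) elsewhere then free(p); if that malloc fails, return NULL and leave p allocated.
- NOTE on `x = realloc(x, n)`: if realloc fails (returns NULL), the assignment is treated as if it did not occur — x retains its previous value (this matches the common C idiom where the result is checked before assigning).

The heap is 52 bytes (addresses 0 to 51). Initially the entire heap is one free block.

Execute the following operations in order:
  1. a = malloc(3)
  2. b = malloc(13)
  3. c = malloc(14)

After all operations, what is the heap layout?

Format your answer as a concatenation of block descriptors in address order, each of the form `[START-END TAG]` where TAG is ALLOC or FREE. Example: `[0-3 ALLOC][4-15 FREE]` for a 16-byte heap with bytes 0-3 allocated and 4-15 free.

Op 1: a = malloc(3) -> a = 0; heap: [0-2 ALLOC][3-51 FREE]
Op 2: b = malloc(13) -> b = 3; heap: [0-2 ALLOC][3-15 ALLOC][16-51 FREE]
Op 3: c = malloc(14) -> c = 16; heap: [0-2 ALLOC][3-15 ALLOC][16-29 ALLOC][30-51 FREE]

Answer: [0-2 ALLOC][3-15 ALLOC][16-29 ALLOC][30-51 FREE]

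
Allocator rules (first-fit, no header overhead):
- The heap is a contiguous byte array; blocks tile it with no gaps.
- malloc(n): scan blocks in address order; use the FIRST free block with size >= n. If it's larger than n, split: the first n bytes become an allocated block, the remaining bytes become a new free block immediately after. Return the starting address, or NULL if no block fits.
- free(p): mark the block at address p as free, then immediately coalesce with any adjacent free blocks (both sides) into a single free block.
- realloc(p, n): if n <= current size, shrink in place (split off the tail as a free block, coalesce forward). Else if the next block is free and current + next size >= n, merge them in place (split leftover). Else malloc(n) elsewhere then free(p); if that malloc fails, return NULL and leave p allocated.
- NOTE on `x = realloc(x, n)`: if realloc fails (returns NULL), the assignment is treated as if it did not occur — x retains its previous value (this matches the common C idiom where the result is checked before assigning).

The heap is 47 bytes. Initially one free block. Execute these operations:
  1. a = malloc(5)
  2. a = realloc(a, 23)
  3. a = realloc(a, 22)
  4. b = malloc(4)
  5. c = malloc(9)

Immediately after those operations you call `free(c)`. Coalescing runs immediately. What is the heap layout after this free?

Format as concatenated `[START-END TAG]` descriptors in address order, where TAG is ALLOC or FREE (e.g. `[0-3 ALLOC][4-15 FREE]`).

Answer: [0-21 ALLOC][22-25 ALLOC][26-46 FREE]

Derivation:
Op 1: a = malloc(5) -> a = 0; heap: [0-4 ALLOC][5-46 FREE]
Op 2: a = realloc(a, 23) -> a = 0; heap: [0-22 ALLOC][23-46 FREE]
Op 3: a = realloc(a, 22) -> a = 0; heap: [0-21 ALLOC][22-46 FREE]
Op 4: b = malloc(4) -> b = 22; heap: [0-21 ALLOC][22-25 ALLOC][26-46 FREE]
Op 5: c = malloc(9) -> c = 26; heap: [0-21 ALLOC][22-25 ALLOC][26-34 ALLOC][35-46 FREE]
free(c): c = 26 -> block [26-34 ALLOC]; mark free, coalesce with adjacent free neighbors -> [0-21 ALLOC][22-25 ALLOC][26-46 FREE]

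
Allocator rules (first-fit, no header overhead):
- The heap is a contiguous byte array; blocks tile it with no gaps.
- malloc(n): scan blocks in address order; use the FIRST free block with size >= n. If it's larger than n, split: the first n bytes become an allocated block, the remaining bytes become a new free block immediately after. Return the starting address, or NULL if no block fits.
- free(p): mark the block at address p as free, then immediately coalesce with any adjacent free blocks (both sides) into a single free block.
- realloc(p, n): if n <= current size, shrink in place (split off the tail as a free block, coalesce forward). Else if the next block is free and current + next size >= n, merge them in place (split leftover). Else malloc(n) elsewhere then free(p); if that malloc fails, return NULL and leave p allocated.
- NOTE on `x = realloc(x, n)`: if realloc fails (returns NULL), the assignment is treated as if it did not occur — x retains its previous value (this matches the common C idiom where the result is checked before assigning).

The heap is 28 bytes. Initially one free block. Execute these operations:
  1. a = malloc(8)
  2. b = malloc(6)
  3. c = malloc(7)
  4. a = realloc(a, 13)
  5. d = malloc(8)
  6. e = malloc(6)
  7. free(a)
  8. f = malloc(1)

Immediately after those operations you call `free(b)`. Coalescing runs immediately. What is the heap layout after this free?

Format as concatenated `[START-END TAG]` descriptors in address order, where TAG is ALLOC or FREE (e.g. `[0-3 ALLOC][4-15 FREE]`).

Op 1: a = malloc(8) -> a = 0; heap: [0-7 ALLOC][8-27 FREE]
Op 2: b = malloc(6) -> b = 8; heap: [0-7 ALLOC][8-13 ALLOC][14-27 FREE]
Op 3: c = malloc(7) -> c = 14; heap: [0-7 ALLOC][8-13 ALLOC][14-20 ALLOC][21-27 FREE]
Op 4: a = realloc(a, 13) -> NULL (a unchanged); heap: [0-7 ALLOC][8-13 ALLOC][14-20 ALLOC][21-27 FREE]
Op 5: d = malloc(8) -> d = NULL; heap: [0-7 ALLOC][8-13 ALLOC][14-20 ALLOC][21-27 FREE]
Op 6: e = malloc(6) -> e = 21; heap: [0-7 ALLOC][8-13 ALLOC][14-20 ALLOC][21-26 ALLOC][27-27 FREE]
Op 7: free(a) -> (freed a); heap: [0-7 FREE][8-13 ALLOC][14-20 ALLOC][21-26 ALLOC][27-27 FREE]
Op 8: f = malloc(1) -> f = 0; heap: [0-0 ALLOC][1-7 FREE][8-13 ALLOC][14-20 ALLOC][21-26 ALLOC][27-27 FREE]
free(b): b = 8 -> block [8-13 ALLOC]; mark free, coalesce with adjacent free neighbors -> [0-0 ALLOC][1-13 FREE][14-20 ALLOC][21-26 ALLOC][27-27 FREE]

Answer: [0-0 ALLOC][1-13 FREE][14-20 ALLOC][21-26 ALLOC][27-27 FREE]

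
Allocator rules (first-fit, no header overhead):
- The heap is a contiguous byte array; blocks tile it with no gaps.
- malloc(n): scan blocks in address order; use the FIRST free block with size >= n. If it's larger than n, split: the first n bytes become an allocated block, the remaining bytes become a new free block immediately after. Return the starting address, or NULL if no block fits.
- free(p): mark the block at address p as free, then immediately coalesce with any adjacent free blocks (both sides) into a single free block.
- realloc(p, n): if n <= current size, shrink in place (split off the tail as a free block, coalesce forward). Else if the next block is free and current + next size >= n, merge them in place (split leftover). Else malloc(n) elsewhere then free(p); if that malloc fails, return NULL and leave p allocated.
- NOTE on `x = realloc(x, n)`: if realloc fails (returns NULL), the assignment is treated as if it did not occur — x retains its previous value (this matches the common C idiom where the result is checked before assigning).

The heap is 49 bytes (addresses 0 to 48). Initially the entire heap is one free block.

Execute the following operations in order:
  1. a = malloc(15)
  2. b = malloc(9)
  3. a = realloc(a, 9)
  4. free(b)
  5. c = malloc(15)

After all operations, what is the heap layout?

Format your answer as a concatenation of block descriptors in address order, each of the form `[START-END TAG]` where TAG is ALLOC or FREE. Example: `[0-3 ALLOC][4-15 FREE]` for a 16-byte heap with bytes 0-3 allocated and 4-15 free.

Answer: [0-8 ALLOC][9-23 ALLOC][24-48 FREE]

Derivation:
Op 1: a = malloc(15) -> a = 0; heap: [0-14 ALLOC][15-48 FREE]
Op 2: b = malloc(9) -> b = 15; heap: [0-14 ALLOC][15-23 ALLOC][24-48 FREE]
Op 3: a = realloc(a, 9) -> a = 0; heap: [0-8 ALLOC][9-14 FREE][15-23 ALLOC][24-48 FREE]
Op 4: free(b) -> (freed b); heap: [0-8 ALLOC][9-48 FREE]
Op 5: c = malloc(15) -> c = 9; heap: [0-8 ALLOC][9-23 ALLOC][24-48 FREE]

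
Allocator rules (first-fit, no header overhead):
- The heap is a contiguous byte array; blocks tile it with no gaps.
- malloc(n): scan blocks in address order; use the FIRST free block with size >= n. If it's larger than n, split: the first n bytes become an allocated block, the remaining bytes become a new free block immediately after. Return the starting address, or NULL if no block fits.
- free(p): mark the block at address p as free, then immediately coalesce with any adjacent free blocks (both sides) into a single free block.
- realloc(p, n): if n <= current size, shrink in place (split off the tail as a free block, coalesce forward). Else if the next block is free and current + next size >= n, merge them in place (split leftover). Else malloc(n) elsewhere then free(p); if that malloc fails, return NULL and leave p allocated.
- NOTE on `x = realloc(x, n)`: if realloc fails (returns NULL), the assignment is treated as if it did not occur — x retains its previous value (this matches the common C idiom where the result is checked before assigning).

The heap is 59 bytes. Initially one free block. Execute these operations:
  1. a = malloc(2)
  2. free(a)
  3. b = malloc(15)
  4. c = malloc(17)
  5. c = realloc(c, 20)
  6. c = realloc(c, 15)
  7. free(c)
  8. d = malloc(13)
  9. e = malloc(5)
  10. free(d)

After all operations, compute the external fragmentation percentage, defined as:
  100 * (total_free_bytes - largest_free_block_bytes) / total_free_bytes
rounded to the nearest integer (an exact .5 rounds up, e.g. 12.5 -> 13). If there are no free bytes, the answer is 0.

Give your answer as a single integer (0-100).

Answer: 33

Derivation:
Op 1: a = malloc(2) -> a = 0; heap: [0-1 ALLOC][2-58 FREE]
Op 2: free(a) -> (freed a); heap: [0-58 FREE]
Op 3: b = malloc(15) -> b = 0; heap: [0-14 ALLOC][15-58 FREE]
Op 4: c = malloc(17) -> c = 15; heap: [0-14 ALLOC][15-31 ALLOC][32-58 FREE]
Op 5: c = realloc(c, 20) -> c = 15; heap: [0-14 ALLOC][15-34 ALLOC][35-58 FREE]
Op 6: c = realloc(c, 15) -> c = 15; heap: [0-14 ALLOC][15-29 ALLOC][30-58 FREE]
Op 7: free(c) -> (freed c); heap: [0-14 ALLOC][15-58 FREE]
Op 8: d = malloc(13) -> d = 15; heap: [0-14 ALLOC][15-27 ALLOC][28-58 FREE]
Op 9: e = malloc(5) -> e = 28; heap: [0-14 ALLOC][15-27 ALLOC][28-32 ALLOC][33-58 FREE]
Op 10: free(d) -> (freed d); heap: [0-14 ALLOC][15-27 FREE][28-32 ALLOC][33-58 FREE]
Free blocks: [13 26] total_free=39 largest=26 -> 100*(39-26)/39 = 1300/39 ≈ 33.333 -> rounds to 33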